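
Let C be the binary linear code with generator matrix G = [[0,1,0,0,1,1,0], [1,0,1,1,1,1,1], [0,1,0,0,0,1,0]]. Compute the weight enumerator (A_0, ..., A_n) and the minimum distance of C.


Weight distribution: A_0 = 1, A_1 = 1, A_2 = 1, A_3 = 1, A_5 = 2, A_6 = 2. Minimum distance d = 1.

Enumerate all 2^3 = 8 messages m ∈ F_2^3.
For each, compute codeword c = mG in F_2^7, then tally its weight.
  m = 000 → c = 0000000, weight = 0.
  m = 100 → c = 0100110, weight = 3.
  m = 010 → c = 1011111, weight = 6.
  m = 110 → c = 1111001, weight = 5.
  m = 001 → c = 0100010, weight = 2.
  m = 101 → c = 0000100, weight = 1.
  m = 011 → c = 1111101, weight = 6.
  m = 111 → c = 1011011, weight = 5.
Tally weights:
  weight 0: 1 codewords.
  weight 1: 1 codewords.
  weight 2: 1 codewords.
  weight 3: 1 codewords.
  weight 5: 2 codewords.
  weight 6: 2 codewords.
Minimum distance d = smallest w > 0 with A_w > 0 = 1.
Sanity: Σ A_w = 8 = 2^3 = 8 ✓.


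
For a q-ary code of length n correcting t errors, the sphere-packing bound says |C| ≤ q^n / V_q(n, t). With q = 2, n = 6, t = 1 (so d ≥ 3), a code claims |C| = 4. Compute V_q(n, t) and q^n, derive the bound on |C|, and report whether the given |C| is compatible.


V_q(n, t) = 7, q^n = 64, Hamming bound = 9, |C| = 4 ≤ bound (satisfied).

Step 1: Compute V_q(n, t) = Σ_{j=0}^1 C(n, j) (q−1)^j.
  j = 0: C(6,0)·(1)^0 = 1·1 = 1.
  j = 1: C(6,1)·(1)^1 = 6·1 = 6.
  V_q(n, t) = 1 + 6 = 7.
Step 2: q^n = 2^6 = 64.
Step 3: Hamming bound ⌊q^n / V_q(n,t)⌋ = ⌊64/7⌋ = 9.
Step 4: Compare |C| = 4 to 9: satisfied.
The claimed |C| lies below the Hamming bound.


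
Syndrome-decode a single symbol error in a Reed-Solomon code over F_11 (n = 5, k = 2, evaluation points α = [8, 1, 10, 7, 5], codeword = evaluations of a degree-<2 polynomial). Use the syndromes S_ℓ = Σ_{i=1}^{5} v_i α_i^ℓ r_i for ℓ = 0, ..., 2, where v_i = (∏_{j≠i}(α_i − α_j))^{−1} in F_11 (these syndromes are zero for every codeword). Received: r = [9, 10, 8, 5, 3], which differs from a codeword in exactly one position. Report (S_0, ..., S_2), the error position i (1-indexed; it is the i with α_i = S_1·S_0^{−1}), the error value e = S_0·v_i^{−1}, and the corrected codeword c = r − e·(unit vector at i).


S = (7, 1, 8), error at position 1, error magnitude e = 3, c = [6, 10, 8, 5, 3].

Step 1: column multipliers v_i = (∏_{j≠i}(α_i − α_j))^{−1} mod 11.
  i = 1 (α = 8): (8−1)(8−10)(8−7)(8−5) = 7·(−2)·1·3 = −42 ≡ 2, so v_1 = 2^{−1} = 6 (mod 11).
  i = 2 (α = 1): (1−8)(1−10)(1−7)(1−5) = (−7)·(−9)·(−6)·(−4) = 1512 ≡ 5, so v_2 = 5^{−1} = 9 (mod 11).
  i = 3 (α = 10): (10−8)(10−1)(10−7)(10−5) = 2·9·3·5 = 270 ≡ 6, so v_3 = 6^{−1} = 2 (mod 11).
  i = 4 (α = 7): (7−8)(7−1)(7−10)(7−5) = (−1)·6·(−3)·2 = 36 ≡ 3, so v_4 = 3^{−1} = 4 (mod 11).
  i = 5 (α = 5): (5−8)(5−1)(5−10)(5−7) = (−3)·4·(−5)·(−2) = −120 ≡ 1, so v_5 = 1^{−1} = 1 (mod 11).
  v = [6, 9, 2, 4, 1].
Step 2: syndromes of r = [9, 10, 8, 5, 3] (all sums mod 11).
  S_0 = Σ v_i r_i = 6·9 + 9·10 + 2·8 + 4·5 + 1·3 = 183 ≡ 7.
  S_1 = Σ v_i α_i r_i = 6·8·9 + 9·1·10 + 2·10·8 + 4·7·5 + 1·5·3 = 837 ≡ 1.
  α_i^2 mod 11 = [9, 1, 1, 5, 3].
  S_2 = Σ v_i α_i^2 r_i = 6·9·9 + 9·1·10 + 2·1·8 + 4·5·5 + 1·3·3 = 701 ≡ 8.
  S = (7, 1, 8) ≠ 0, so r is not a codeword (an error is present).
Step 3: locate the error. For a single error e at position i, S_ℓ = v_i·e·α_i^ℓ, so α_err = S_1/S_0.
  S_0^{−1} = 7^{−1} = 8 (mod 11), so α_err = 1·8 = 8 ≡ 8 = α_1. Error position i = 1.
  Consistency check: S_2/S_1 = 8·1 = 8 ≡ 8 = α_err ✓ (single-error assumption holds).
Step 4: error magnitude e = S_0/v_1 = S_0·∏_{j≠1}(α_1 − α_j) = 7·2 = 14 ≡ 3 (mod 11).
Step 5: correct position 1: c_1 = r_1 − e = 9 − 3 ≡ 6 (mod 11). Hence c = [6, 10, 8, 5, 3].
  Check: interpolating c through the α_i gives m(x) = 9 + 1·x (degree < 2) with m(α_i) = c_i for every i, so c is indeed a codeword.


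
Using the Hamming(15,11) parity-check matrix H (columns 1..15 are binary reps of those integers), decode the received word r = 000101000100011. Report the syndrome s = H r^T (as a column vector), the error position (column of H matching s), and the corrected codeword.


s = (1, 0, 0, 1)^T, error position = 9, corrected codeword c = 000101001100011

Compute s = H r^T mod 2 one row at a time:
  s_1 = 0 + 0 + 1 + 0 + 0 + 0 + 1 + 1 = 3 ≡ 1 (mod 2).
  s_2 = 1 + 0 + 1 + 0 + 0 + 0 + 1 + 1 = 4 ≡ 0 (mod 2).
  s_3 = 0 + 0 + 1 + 0 + 1 + 0 + 1 + 1 = 4 ≡ 0 (mod 2).
  s_4 = 0 + 0 + 0 + 0 + 0 + 0 + 0 + 1 = 1 ≡ 1 (mod 2).
s = (1, 0, 0, 1)^T — this equals column 9 of H (binary 1001), so error is at position 9.
Correct: flip bit 9 of r = 000101000100011 to get c = 000101001100011.


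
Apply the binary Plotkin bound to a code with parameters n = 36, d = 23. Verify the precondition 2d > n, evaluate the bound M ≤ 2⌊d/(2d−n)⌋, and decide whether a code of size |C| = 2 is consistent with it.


Plotkin bound M ≤ 4; given |C| = 2 ≤ bound (satisfied).

Check applicability: 2d = 46, n = 36.
2d − n = 10 > 0, so Plotkin applies.
Compute d/(2d−n) = 23/10 ≈ 2.3000.
⌊d/(2d−n)⌋ = 2.
Plotkin bound: M ≤ 2·2 = 4.
Given |C| = 2, check: satisfied.
This |C| is below the Plotkin bound.


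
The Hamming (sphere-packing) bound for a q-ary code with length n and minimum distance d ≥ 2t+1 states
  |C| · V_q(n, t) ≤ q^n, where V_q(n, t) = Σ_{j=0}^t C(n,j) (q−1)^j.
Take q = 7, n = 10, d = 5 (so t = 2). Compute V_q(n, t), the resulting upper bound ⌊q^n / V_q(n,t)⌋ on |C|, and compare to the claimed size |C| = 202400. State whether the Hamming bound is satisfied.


V_q(n, t) = 1681, q^n = 282475249, Hamming bound = 168040, |C| = 202400 > bound (violated).

Step 1: Compute V_q(n, t) = Σ_{j=0}^2 C(n, j) (q−1)^j.
  j = 0: C(10,0)·(6)^0 = 1·1 = 1.
  j = 1: C(10,1)·(6)^1 = 10·6 = 60.
  j = 2: C(10,2)·(6)^2 = 45·36 = 1620.
  V_q(n, t) = 1 + 60 + 1620 = 1681.
Step 2: q^n = 7^10 = 282475249.
Step 3: Hamming bound ⌊q^n / V_q(n,t)⌋ = ⌊282475249/1681⌋ = 168040.
Step 4: Compare |C| = 202400 to 168040: violated.
The claimed |C| lies above the Hamming bound, so no 7-ary code of length 10 with d ≥ 5 can have 202400 codewords.


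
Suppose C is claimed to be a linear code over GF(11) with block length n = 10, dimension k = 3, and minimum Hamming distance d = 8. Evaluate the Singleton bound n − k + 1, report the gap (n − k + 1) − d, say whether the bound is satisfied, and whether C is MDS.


Singleton RHS = n − k + 1 = 8, slack = 0, bound satisfied, MDS.

Singleton bound: d ≤ n − k + 1.
Here n = 10, k = 3, so n − k + 1 = 8.
Given d = 8, check d ≤ 8: YES.
Slack = (n − k + 1) − d = 0.
The code is MDS (slack = 0).
Description: the claimed parameters are [10, 3, 8]_11; such a code would be MDS (meets Singleton bound).


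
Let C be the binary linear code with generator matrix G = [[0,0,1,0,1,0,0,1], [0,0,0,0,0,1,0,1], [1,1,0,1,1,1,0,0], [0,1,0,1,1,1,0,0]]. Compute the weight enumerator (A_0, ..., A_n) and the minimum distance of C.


Weight distribution: A_0 = 1, A_1 = 1, A_2 = 1, A_3 = 4, A_4 = 5, A_5 = 3, A_6 = 1. Minimum distance d = 1.

Enumerate all 2^4 = 16 messages m ∈ F_2^4.
For each, compute codeword c = mG in F_2^8, then tally its weight.
  m = 0000 → c = 00000000, weight = 0.
  m = 1000 → c = 00101001, weight = 3.
  m = 0100 → c = 00000101, weight = 2.
  m = 1100 → c = 00101100, weight = 3.
  m = 0010 → c = 11011100, weight = 5.
  m = 1010 → c = 11110101, weight = 6.
  m = 0110 → c = 11011001, weight = 5.
  m = 1110 → c = 11110000, weight = 4.
  m = 0001 → c = 01011100, weight = 4.
  m = 1001 → c = 01110101, weight = 5.
  m = 0101 → c = 01011001, weight = 4.
  m = 1101 → c = 01110000, weight = 3.
  m = 0011 → c = 10000000, weight = 1.
  m = 1011 → c = 10101001, weight = 4.
  m = 0111 → c = 10000101, weight = 3.
  m = 1111 → c = 10101100, weight = 4.
Tally weights:
  weight 0: 1 codewords.
  weight 1: 1 codewords.
  weight 2: 1 codewords.
  weight 3: 4 codewords.
  weight 4: 5 codewords.
  weight 5: 3 codewords.
  weight 6: 1 codewords.
Minimum distance d = smallest w > 0 with A_w > 0 = 1.
Sanity: Σ A_w = 16 = 2^4 = 16 ✓.


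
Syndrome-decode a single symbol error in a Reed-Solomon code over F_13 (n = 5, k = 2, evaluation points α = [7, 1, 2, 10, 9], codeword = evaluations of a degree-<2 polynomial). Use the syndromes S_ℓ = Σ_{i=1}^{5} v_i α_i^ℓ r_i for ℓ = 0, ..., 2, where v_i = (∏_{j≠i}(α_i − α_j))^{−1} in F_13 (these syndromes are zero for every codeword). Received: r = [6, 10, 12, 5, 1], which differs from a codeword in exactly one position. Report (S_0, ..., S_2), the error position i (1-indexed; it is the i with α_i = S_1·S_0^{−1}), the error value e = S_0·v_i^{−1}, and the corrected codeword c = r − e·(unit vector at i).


S = (5, 5, 5), error at position 2, error magnitude e = 2, c = [6, 8, 12, 5, 1].

Step 1: column multipliers v_i = (∏_{j≠i}(α_i − α_j))^{−1} mod 13.
  i = 1 (α = 7): (7−1)(7−2)(7−10)(7−9) = 6·5·(−3)·(−2) = 180 ≡ 11, so v_1 = 11^{−1} = 6 (mod 13).
  i = 2 (α = 1): (1−7)(1−2)(1−10)(1−9) = (−6)·(−1)·(−9)·(−8) = 432 ≡ 3, so v_2 = 3^{−1} = 9 (mod 13).
  i = 3 (α = 2): (2−7)(2−1)(2−10)(2−9) = (−5)·1·(−8)·(−7) = −280 ≡ 6, so v_3 = 6^{−1} = 11 (mod 13).
  i = 4 (α = 10): (10−7)(10−1)(10−2)(10−9) = 3·9·8·1 = 216 ≡ 8, so v_4 = 8^{−1} = 5 (mod 13).
  i = 5 (α = 9): (9−7)(9−1)(9−2)(9−10) = 2·8·7·(−1) = −112 ≡ 5, so v_5 = 5^{−1} = 8 (mod 13).
  v = [6, 9, 11, 5, 8].
Step 2: syndromes of r = [6, 10, 12, 5, 1] (all sums mod 13).
  S_0 = Σ v_i r_i = 6·6 + 9·10 + 11·12 + 5·5 + 8·1 = 291 ≡ 5.
  S_1 = Σ v_i α_i r_i = 6·7·6 + 9·1·10 + 11·2·12 + 5·10·5 + 8·9·1 = 928 ≡ 5.
  α_i^2 mod 13 = [10, 1, 4, 9, 3].
  S_2 = Σ v_i α_i^2 r_i = 6·10·6 + 9·1·10 + 11·4·12 + 5·9·5 + 8·3·1 = 1227 ≡ 5.
  S = (5, 5, 5) ≠ 0, so r is not a codeword (an error is present).
Step 3: locate the error. For a single error e at position i, S_ℓ = v_i·e·α_i^ℓ, so α_err = S_1/S_0.
  S_0^{−1} = 5^{−1} = 8 (mod 13), so α_err = 5·8 = 40 ≡ 1 = α_2. Error position i = 2.
  Consistency check: S_2/S_1 = 5·8 = 40 ≡ 1 = α_err ✓ (single-error assumption holds).
Step 4: error magnitude e = S_0/v_2 = S_0·∏_{j≠2}(α_2 − α_j) = 5·3 = 15 ≡ 2 (mod 13).
Step 5: correct position 2: c_2 = r_2 − e = 10 − 2 ≡ 8 (mod 13). Hence c = [6, 8, 12, 5, 1].
  Check: interpolating c through the α_i gives m(x) = 4 + 4·x (degree < 2) with m(α_i) = c_i for every i, so c is indeed a codeword.


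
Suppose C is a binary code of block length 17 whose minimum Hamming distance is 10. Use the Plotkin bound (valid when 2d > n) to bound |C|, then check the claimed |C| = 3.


Plotkin bound M ≤ 6; given |C| = 3 ≤ bound (satisfied).

Check applicability: 2d = 20, n = 17.
2d − n = 3 > 0, so Plotkin applies.
Compute d/(2d−n) = 10/3 ≈ 3.3333.
⌊d/(2d−n)⌋ = 3.
Plotkin bound: M ≤ 2·3 = 6.
Given |C| = 3, check: satisfied.
This |C| is below the Plotkin bound.


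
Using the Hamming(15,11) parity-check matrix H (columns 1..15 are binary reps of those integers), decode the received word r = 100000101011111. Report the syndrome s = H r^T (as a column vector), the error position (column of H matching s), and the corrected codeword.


s = (0, 1, 0, 0)^T, error position = 4, corrected codeword c = 100100101011111

Compute s = H r^T mod 2 one row at a time:
  s_1 = 0 + 1 + 0 + 1 + 1 + 1 + 1 + 1 = 6 ≡ 0 (mod 2).
  s_2 = 0 + 0 + 0 + 1 + 1 + 1 + 1 + 1 = 5 ≡ 1 (mod 2).
  s_3 = 0 + 0 + 0 + 1 + 0 + 1 + 1 + 1 = 4 ≡ 0 (mod 2).
  s_4 = 1 + 0 + 0 + 1 + 1 + 1 + 1 + 1 = 6 ≡ 0 (mod 2).
s = (0, 1, 0, 0)^T — this equals column 4 of H (binary 0100), so error is at position 4.
Correct: flip bit 4 of r = 100000101011111 to get c = 100100101011111.


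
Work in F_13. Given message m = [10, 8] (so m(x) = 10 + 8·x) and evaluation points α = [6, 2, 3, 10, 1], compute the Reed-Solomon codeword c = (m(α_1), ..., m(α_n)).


c = [6, 0, 8, 12, 5]

Message polynomial: m(x) = 10 + 8·x (mod 13).
For each evaluation point α_i, compute m(α_i) mod 13:
  α_1 = 6: Horner steps 8 → 6, so m(6) = 6.
  α_2 = 2: Horner steps 8 → 0, so m(2) = 0.
  α_3 = 3: Horner steps 8 → 8, so m(3) = 8.
  α_4 = 10: Horner steps 8 → 12, so m(10) = 12.
  α_5 = 1: Horner steps 8 → 5, so m(1) = 5.
Codeword c = [6, 0, 8, 12, 5] ∈ F_13^5.


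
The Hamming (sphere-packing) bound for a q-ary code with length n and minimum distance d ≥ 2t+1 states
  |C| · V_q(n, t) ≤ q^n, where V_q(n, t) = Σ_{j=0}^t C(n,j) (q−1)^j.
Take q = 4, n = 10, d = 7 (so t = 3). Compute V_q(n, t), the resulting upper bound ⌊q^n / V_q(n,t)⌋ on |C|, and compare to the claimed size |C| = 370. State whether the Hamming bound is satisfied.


V_q(n, t) = 3676, q^n = 1048576, Hamming bound = 285, |C| = 370 > bound (violated).

Step 1: Compute V_q(n, t) = Σ_{j=0}^3 C(n, j) (q−1)^j.
  j = 0: C(10,0)·(3)^0 = 1·1 = 1.
  j = 1: C(10,1)·(3)^1 = 10·3 = 30.
  j = 2: C(10,2)·(3)^2 = 45·9 = 405.
  j = 3: C(10,3)·(3)^3 = 120·27 = 3240.
  V_q(n, t) = 1 + 30 + 405 + 3240 = 3676.
Step 2: q^n = 4^10 = 1048576.
Step 3: Hamming bound ⌊q^n / V_q(n,t)⌋ = ⌊1048576/3676⌋ = 285.
Step 4: Compare |C| = 370 to 285: violated.
The claimed |C| lies above the Hamming bound, so no 4-ary code of length 10 with d ≥ 7 can have 370 codewords.


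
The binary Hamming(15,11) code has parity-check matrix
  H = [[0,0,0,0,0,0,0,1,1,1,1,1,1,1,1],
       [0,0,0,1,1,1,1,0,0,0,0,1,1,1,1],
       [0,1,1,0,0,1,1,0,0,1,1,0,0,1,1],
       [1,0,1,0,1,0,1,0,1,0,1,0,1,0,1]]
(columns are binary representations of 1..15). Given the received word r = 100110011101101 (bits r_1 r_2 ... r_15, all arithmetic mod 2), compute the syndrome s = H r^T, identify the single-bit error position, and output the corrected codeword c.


s = (0, 1, 0, 1)^T, error position = 5, corrected codeword c = 100100011101101

Compute s = H r^T mod 2 one row at a time:
  s_1 = 1 + 1 + 1 + 0 + 1 + 1 + 0 + 1 = 6 ≡ 0 (mod 2).
  s_2 = 1 + 1 + 0 + 0 + 1 + 1 + 0 + 1 = 5 ≡ 1 (mod 2).
  s_3 = 0 + 0 + 0 + 0 + 1 + 0 + 0 + 1 = 2 ≡ 0 (mod 2).
  s_4 = 1 + 0 + 1 + 0 + 1 + 0 + 1 + 1 = 5 ≡ 1 (mod 2).
s = (0, 1, 0, 1)^T — this equals column 5 of H (binary 0101), so error is at position 5.
Correct: flip bit 5 of r = 100110011101101 to get c = 100100011101101.


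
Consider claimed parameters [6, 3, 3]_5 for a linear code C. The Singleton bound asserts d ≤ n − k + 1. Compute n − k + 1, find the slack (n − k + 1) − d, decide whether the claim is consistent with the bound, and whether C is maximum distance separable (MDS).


Singleton RHS = n − k + 1 = 4, slack = 1, bound satisfied, not MDS.

Singleton bound: d ≤ n − k + 1.
Here n = 6, k = 3, so n − k + 1 = 4.
Given d = 3, check d ≤ 4: YES.
Slack = (n − k + 1) − d = 1.
The code is NOT MDS (slack = 1 > 0).
Description: the claimed parameters are [6, 3, 3]_5; such a code would be non-MDS.


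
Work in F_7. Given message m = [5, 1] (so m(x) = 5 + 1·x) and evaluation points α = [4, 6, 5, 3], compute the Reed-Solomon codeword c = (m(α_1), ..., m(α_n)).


c = [2, 4, 3, 1]

Message polynomial: m(x) = 5 + 1·x (mod 7).
For each evaluation point α_i, compute m(α_i) mod 7:
  α_1 = 4: Horner steps 1 → 2, so m(4) = 2.
  α_2 = 6: Horner steps 1 → 4, so m(6) = 4.
  α_3 = 5: Horner steps 1 → 3, so m(5) = 3.
  α_4 = 3: Horner steps 1 → 1, so m(3) = 1.
Codeword c = [2, 4, 3, 1] ∈ F_7^4.


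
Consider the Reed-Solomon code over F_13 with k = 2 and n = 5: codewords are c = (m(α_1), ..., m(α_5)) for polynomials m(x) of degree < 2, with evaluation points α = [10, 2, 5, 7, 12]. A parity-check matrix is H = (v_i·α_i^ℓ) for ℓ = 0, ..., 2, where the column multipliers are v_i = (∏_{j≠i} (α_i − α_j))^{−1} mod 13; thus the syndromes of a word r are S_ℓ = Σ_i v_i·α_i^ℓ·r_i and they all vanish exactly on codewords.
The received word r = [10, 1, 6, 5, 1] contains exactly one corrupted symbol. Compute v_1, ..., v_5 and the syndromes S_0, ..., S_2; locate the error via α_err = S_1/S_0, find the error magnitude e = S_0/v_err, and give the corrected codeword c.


S = (4, 9, 4), error at position 5, error magnitude e = 5, c = [10, 1, 6, 5, 9].

Step 1: column multipliers v_i = (∏_{j≠i}(α_i − α_j))^{−1} mod 13.
  i = 1 (α = 10): (10−2)(10−5)(10−7)(10−12) = 8·5·3·(−2) = −240 ≡ 7, so v_1 = 7^{−1} = 2 (mod 13).
  i = 2 (α = 2): (2−10)(2−5)(2−7)(2−12) = (−8)·(−3)·(−5)·(−10) = 1200 ≡ 4, so v_2 = 4^{−1} = 10 (mod 13).
  i = 3 (α = 5): (5−10)(5−2)(5−7)(5−12) = (−5)·3·(−2)·(−7) = −210 ≡ 11, so v_3 = 11^{−1} = 6 (mod 13).
  i = 4 (α = 7): (7−10)(7−2)(7−5)(7−12) = (−3)·5·2·(−5) = 150 ≡ 7, so v_4 = 7^{−1} = 2 (mod 13).
  i = 5 (α = 12): (12−10)(12−2)(12−5)(12−7) = 2·10·7·5 = 700 ≡ 11, so v_5 = 11^{−1} = 6 (mod 13).
  v = [2, 10, 6, 2, 6].
Step 2: syndromes of r = [10, 1, 6, 5, 1] (all sums mod 13).
  S_0 = Σ v_i r_i = 2·10 + 10·1 + 6·6 + 2·5 + 6·1 = 82 ≡ 4.
  S_1 = Σ v_i α_i r_i = 2·10·10 + 10·2·1 + 6·5·6 + 2·7·5 + 6·12·1 = 542 ≡ 9.
  α_i^2 mod 13 = [9, 4, 12, 10, 1].
  S_2 = Σ v_i α_i^2 r_i = 2·9·10 + 10·4·1 + 6·12·6 + 2·10·5 + 6·1·1 = 758 ≡ 4.
  S = (4, 9, 4) ≠ 0, so r is not a codeword (an error is present).
Step 3: locate the error. For a single error e at position i, S_ℓ = v_i·e·α_i^ℓ, so α_err = S_1/S_0.
  S_0^{−1} = 4^{−1} = 10 (mod 13), so α_err = 9·10 = 90 ≡ 12 = α_5. Error position i = 5.
  Consistency check: S_2/S_1 = 4·3 = 12 ≡ 12 = α_err ✓ (single-error assumption holds).
Step 4: error magnitude e = S_0/v_5 = S_0·∏_{j≠5}(α_5 − α_j) = 4·11 = 44 ≡ 5 (mod 13).
Step 5: correct position 5: c_5 = r_5 − e = 1 − 5 ≡ 9 (mod 13). Hence c = [10, 1, 6, 5, 9].
  Check: interpolating c through the α_i gives m(x) = 2 + 6·x (degree < 2) with m(α_i) = c_i for every i, so c is indeed a codeword.


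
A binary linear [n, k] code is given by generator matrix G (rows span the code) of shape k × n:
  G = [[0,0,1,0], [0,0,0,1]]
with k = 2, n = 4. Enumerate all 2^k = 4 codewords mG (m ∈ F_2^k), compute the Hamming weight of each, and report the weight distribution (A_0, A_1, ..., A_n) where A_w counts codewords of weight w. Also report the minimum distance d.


Weight distribution: A_0 = 1, A_1 = 2, A_2 = 1. Minimum distance d = 1.

Enumerate all 2^2 = 4 messages m ∈ F_2^2.
For each, compute codeword c = mG in F_2^4, then tally its weight.
  m = 00 → c = 0000, weight = 0.
  m = 10 → c = 0010, weight = 1.
  m = 01 → c = 0001, weight = 1.
  m = 11 → c = 0011, weight = 2.
Tally weights:
  weight 0: 1 codewords.
  weight 1: 2 codewords.
  weight 2: 1 codewords.
Minimum distance d = smallest w > 0 with A_w > 0 = 1.
Sanity: Σ A_w = 4 = 2^2 = 4 ✓.


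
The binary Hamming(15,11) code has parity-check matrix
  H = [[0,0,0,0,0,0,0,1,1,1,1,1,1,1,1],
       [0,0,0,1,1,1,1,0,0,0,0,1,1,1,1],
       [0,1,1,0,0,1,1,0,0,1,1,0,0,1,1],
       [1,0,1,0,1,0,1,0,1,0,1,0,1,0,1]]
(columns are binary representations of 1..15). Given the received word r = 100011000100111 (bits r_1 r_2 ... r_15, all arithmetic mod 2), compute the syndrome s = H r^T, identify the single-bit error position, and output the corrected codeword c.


s = (0, 1, 0, 0)^T, error position = 4, corrected codeword c = 100111000100111

Compute s = H r^T mod 2 one row at a time:
  s_1 = 0 + 0 + 1 + 0 + 0 + 1 + 1 + 1 = 4 ≡ 0 (mod 2).
  s_2 = 0 + 1 + 1 + 0 + 0 + 1 + 1 + 1 = 5 ≡ 1 (mod 2).
  s_3 = 0 + 0 + 1 + 0 + 1 + 0 + 1 + 1 = 4 ≡ 0 (mod 2).
  s_4 = 1 + 0 + 1 + 0 + 0 + 0 + 1 + 1 = 4 ≡ 0 (mod 2).
s = (0, 1, 0, 0)^T — this equals column 4 of H (binary 0100), so error is at position 4.
Correct: flip bit 4 of r = 100011000100111 to get c = 100111000100111.


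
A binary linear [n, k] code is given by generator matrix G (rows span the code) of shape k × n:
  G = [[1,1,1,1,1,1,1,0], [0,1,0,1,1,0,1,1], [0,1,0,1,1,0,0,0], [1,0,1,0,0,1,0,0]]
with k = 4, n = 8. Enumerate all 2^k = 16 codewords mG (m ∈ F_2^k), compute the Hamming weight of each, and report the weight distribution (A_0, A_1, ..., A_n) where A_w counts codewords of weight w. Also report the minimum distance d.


Weight distribution: A_0 = 1, A_1 = 2, A_2 = 1, A_3 = 2, A_4 = 4, A_5 = 2, A_6 = 1, A_7 = 2, A_8 = 1. Minimum distance d = 1.

Enumerate all 2^4 = 16 messages m ∈ F_2^4.
For each, compute codeword c = mG in F_2^8, then tally its weight.
  m = 0000 → c = 00000000, weight = 0.
  m = 1000 → c = 11111110, weight = 7.
  m = 0100 → c = 01011011, weight = 5.
  m = 1100 → c = 10100101, weight = 4.
  m = 0010 → c = 01011000, weight = 3.
  m = 1010 → c = 10100110, weight = 4.
  m = 0110 → c = 00000011, weight = 2.
  m = 1110 → c = 11111101, weight = 7.
  m = 0001 → c = 10100100, weight = 3.
  m = 1001 → c = 01011010, weight = 4.
  m = 0101 → c = 11111111, weight = 8.
  m = 1101 → c = 00000001, weight = 1.
  m = 0011 → c = 11111100, weight = 6.
  m = 1011 → c = 00000010, weight = 1.
  m = 0111 → c = 10100111, weight = 5.
  m = 1111 → c = 01011001, weight = 4.
Tally weights:
  weight 0: 1 codewords.
  weight 1: 2 codewords.
  weight 2: 1 codewords.
  weight 3: 2 codewords.
  weight 4: 4 codewords.
  weight 5: 2 codewords.
  weight 6: 1 codewords.
  weight 7: 2 codewords.
  weight 8: 1 codewords.
Minimum distance d = smallest w > 0 with A_w > 0 = 1.
Sanity: Σ A_w = 16 = 2^4 = 16 ✓.


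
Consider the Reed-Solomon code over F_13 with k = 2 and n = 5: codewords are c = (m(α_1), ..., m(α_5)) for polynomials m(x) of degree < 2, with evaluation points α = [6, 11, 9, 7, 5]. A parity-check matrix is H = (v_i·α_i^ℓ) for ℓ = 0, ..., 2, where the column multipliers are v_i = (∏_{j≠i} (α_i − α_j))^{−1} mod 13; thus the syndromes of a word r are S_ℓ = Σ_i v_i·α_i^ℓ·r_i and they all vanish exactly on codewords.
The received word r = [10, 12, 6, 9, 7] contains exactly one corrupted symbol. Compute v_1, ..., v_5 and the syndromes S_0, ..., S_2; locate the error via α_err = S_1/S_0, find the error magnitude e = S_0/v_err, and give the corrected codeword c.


S = (3, 8, 4), error at position 4, error magnitude e = 9, c = [10, 12, 6, 0, 7].

Step 1: column multipliers v_i = (∏_{j≠i}(α_i − α_j))^{−1} mod 13.
  i = 1 (α = 6): (6−11)(6−9)(6−7)(6−5) = (−5)·(−3)·(−1)·1 = −15 ≡ 11, so v_1 = 11^{−1} = 6 (mod 13).
  i = 2 (α = 11): (11−6)(11−9)(11−7)(11−5) = 5·2·4·6 = 240 ≡ 6, so v_2 = 6^{−1} = 11 (mod 13).
  i = 3 (α = 9): (9−6)(9−11)(9−7)(9−5) = 3·(−2)·2·4 = −48 ≡ 4, so v_3 = 4^{−1} = 10 (mod 13).
  i = 4 (α = 7): (7−6)(7−11)(7−9)(7−5) = 1·(−4)·(−2)·2 = 16 ≡ 3, so v_4 = 3^{−1} = 9 (mod 13).
  i = 5 (α = 5): (5−6)(5−11)(5−9)(5−7) = (−1)·(−6)·(−4)·(−2) = 48 ≡ 9, so v_5 = 9^{−1} = 3 (mod 13).
  v = [6, 11, 10, 9, 3].
Step 2: syndromes of r = [10, 12, 6, 9, 7] (all sums mod 13).
  S_0 = Σ v_i r_i = 6·10 + 11·12 + 10·6 + 9·9 + 3·7 = 354 ≡ 3.
  S_1 = Σ v_i α_i r_i = 6·6·10 + 11·11·12 + 10·9·6 + 9·7·9 + 3·5·7 = 3024 ≡ 8.
  α_i^2 mod 13 = [10, 4, 3, 10, 12].
  S_2 = Σ v_i α_i^2 r_i = 6·10·10 + 11·4·12 + 10·3·6 + 9·10·9 + 3·12·7 = 2370 ≡ 4.
  S = (3, 8, 4) ≠ 0, so r is not a codeword (an error is present).
Step 3: locate the error. For a single error e at position i, S_ℓ = v_i·e·α_i^ℓ, so α_err = S_1/S_0.
  S_0^{−1} = 3^{−1} = 9 (mod 13), so α_err = 8·9 = 72 ≡ 7 = α_4. Error position i = 4.
  Consistency check: S_2/S_1 = 4·5 = 20 ≡ 7 = α_err ✓ (single-error assumption holds).
Step 4: error magnitude e = S_0/v_4 = S_0·∏_{j≠4}(α_4 − α_j) = 3·3 = 9 ≡ 9 (mod 13).
Step 5: correct position 4: c_4 = r_4 − e = 9 − 9 ≡ 0 (mod 13). Hence c = [10, 12, 6, 0, 7].
  Check: interpolating c through the α_i gives m(x) = 5 + 3·x (degree < 2) with m(α_i) = c_i for every i, so c is indeed a codeword.


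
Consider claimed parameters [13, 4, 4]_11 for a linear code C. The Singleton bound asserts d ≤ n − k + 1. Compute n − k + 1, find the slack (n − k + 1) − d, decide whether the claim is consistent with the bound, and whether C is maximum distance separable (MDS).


Singleton RHS = n − k + 1 = 10, slack = 6, bound satisfied, not MDS.

Singleton bound: d ≤ n − k + 1.
Here n = 13, k = 4, so n − k + 1 = 10.
Given d = 4, check d ≤ 10: YES.
Slack = (n − k + 1) − d = 6.
The code is NOT MDS (slack = 6 > 0).
Description: the claimed parameters are [13, 4, 4]_11; such a code would be non-MDS.


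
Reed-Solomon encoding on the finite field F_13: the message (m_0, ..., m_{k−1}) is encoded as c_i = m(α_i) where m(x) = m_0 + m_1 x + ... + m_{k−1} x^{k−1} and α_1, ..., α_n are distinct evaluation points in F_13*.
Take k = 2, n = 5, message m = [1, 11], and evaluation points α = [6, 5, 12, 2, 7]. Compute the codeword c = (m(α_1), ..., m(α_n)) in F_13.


c = [2, 4, 3, 10, 0]

Message polynomial: m(x) = 1 + 11·x (mod 13).
For each evaluation point α_i, compute m(α_i) mod 13:
  α_1 = 6: Horner steps 11 → 2, so m(6) = 2.
  α_2 = 5: Horner steps 11 → 4, so m(5) = 4.
  α_3 = 12: Horner steps 11 → 3, so m(12) = 3.
  α_4 = 2: Horner steps 11 → 10, so m(2) = 10.
  α_5 = 7: Horner steps 11 → 0, so m(7) = 0.
Codeword c = [2, 4, 3, 10, 0] ∈ F_13^5.


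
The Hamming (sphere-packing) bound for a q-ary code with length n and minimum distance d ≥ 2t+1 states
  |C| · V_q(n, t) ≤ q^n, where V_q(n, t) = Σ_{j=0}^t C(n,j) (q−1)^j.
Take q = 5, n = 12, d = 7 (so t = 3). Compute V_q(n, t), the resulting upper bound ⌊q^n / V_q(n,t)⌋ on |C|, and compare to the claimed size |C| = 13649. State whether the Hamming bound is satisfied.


V_q(n, t) = 15185, q^n = 244140625, Hamming bound = 16077, |C| = 13649 ≤ bound (satisfied).

Step 1: Compute V_q(n, t) = Σ_{j=0}^3 C(n, j) (q−1)^j.
  j = 0: C(12,0)·(4)^0 = 1·1 = 1.
  j = 1: C(12,1)·(4)^1 = 12·4 = 48.
  j = 2: C(12,2)·(4)^2 = 66·16 = 1056.
  j = 3: C(12,3)·(4)^3 = 220·64 = 14080.
  V_q(n, t) = 1 + 48 + 1056 + 14080 = 15185.
Step 2: q^n = 5^12 = 244140625.
Step 3: Hamming bound ⌊q^n / V_q(n,t)⌋ = ⌊244140625/15185⌋ = 16077.
Step 4: Compare |C| = 13649 to 16077: satisfied.
The claimed |C| lies below the Hamming bound.


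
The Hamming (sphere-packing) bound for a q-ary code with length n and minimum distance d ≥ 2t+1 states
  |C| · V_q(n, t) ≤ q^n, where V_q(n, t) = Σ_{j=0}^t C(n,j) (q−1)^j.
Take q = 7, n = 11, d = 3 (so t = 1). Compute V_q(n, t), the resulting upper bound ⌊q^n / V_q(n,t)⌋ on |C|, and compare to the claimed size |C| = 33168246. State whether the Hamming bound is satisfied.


V_q(n, t) = 67, q^n = 1977326743, Hamming bound = 29512339, |C| = 33168246 > bound (violated).

Step 1: Compute V_q(n, t) = Σ_{j=0}^1 C(n, j) (q−1)^j.
  j = 0: C(11,0)·(6)^0 = 1·1 = 1.
  j = 1: C(11,1)·(6)^1 = 11·6 = 66.
  V_q(n, t) = 1 + 66 = 67.
Step 2: q^n = 7^11 = 1977326743.
Step 3: Hamming bound ⌊q^n / V_q(n,t)⌋ = ⌊1977326743/67⌋ = 29512339.
Step 4: Compare |C| = 33168246 to 29512339: violated.
The claimed |C| lies above the Hamming bound, so no 7-ary code of length 11 with d ≥ 3 can have 33168246 codewords.


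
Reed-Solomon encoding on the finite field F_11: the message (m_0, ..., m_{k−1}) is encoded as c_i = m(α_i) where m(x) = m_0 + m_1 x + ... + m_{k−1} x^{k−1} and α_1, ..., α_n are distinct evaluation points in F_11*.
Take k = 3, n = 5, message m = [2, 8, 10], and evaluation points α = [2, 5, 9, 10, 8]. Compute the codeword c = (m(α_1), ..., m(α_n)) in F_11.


c = [3, 6, 4, 4, 2]

Message polynomial: m(x) = 2 + 8·x + 10·x^2 (mod 11).
For each evaluation point α_i, compute m(α_i) mod 11:
  α_1 = 2: Horner steps 10 → 6 → 3, so m(2) = 3.
  α_2 = 5: Horner steps 10 → 3 → 6, so m(5) = 6.
  α_3 = 9: Horner steps 10 → 10 → 4, so m(9) = 4.
  α_4 = 10: Horner steps 10 → 9 → 4, so m(10) = 4.
  α_5 = 8: Horner steps 10 → 0 → 2, so m(8) = 2.
Codeword c = [3, 6, 4, 4, 2] ∈ F_11^5.


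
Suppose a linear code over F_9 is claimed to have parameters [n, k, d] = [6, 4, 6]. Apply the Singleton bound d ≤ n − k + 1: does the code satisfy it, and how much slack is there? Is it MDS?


Singleton RHS = n − k + 1 = 3, slack = -3, bound violated (no such code; not MDS).

Singleton bound: d ≤ n − k + 1.
Here n = 6, k = 4, so n − k + 1 = 3.
Given d = 6, check d ≤ 3: NO.
Slack = (n − k + 1) − d = -3.
The slack is negative: d = 6 exceeds n − k + 1 = 3 by 3, so the Singleton bound is violated and no linear [6, 4, 6]_9 code can exist. In particular it is not MDS (MDS requires d = n − k + 1 exactly).
Description: the claimed parameters are [6, 4, 6]_9; such a code would be impossible (violates the Singleton bound).


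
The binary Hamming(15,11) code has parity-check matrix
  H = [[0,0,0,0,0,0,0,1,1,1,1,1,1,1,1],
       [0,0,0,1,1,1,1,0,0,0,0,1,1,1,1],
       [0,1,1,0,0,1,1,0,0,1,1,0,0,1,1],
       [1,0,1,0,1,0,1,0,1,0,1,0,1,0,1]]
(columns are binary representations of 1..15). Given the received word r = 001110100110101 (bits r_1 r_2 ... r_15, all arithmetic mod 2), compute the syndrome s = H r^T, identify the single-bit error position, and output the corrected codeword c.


s = (0, 1, 1, 0)^T, error position = 6, corrected codeword c = 001111100110101

Compute s = H r^T mod 2 one row at a time:
  s_1 = 0 + 0 + 1 + 1 + 0 + 1 + 0 + 1 = 4 ≡ 0 (mod 2).
  s_2 = 1 + 1 + 0 + 1 + 0 + 1 + 0 + 1 = 5 ≡ 1 (mod 2).
  s_3 = 0 + 1 + 0 + 1 + 1 + 1 + 0 + 1 = 5 ≡ 1 (mod 2).
  s_4 = 0 + 1 + 1 + 1 + 0 + 1 + 1 + 1 = 6 ≡ 0 (mod 2).
s = (0, 1, 1, 0)^T — this equals column 6 of H (binary 0110), so error is at position 6.
Correct: flip bit 6 of r = 001110100110101 to get c = 001111100110101.


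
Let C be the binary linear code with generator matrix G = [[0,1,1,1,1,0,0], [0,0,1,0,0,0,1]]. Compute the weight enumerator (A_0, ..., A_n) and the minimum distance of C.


Weight distribution: A_0 = 1, A_2 = 1, A_4 = 2. Minimum distance d = 2.

Enumerate all 2^2 = 4 messages m ∈ F_2^2.
For each, compute codeword c = mG in F_2^7, then tally its weight.
  m = 00 → c = 0000000, weight = 0.
  m = 10 → c = 0111100, weight = 4.
  m = 01 → c = 0010001, weight = 2.
  m = 11 → c = 0101101, weight = 4.
Tally weights:
  weight 0: 1 codewords.
  weight 2: 1 codewords.
  weight 4: 2 codewords.
Minimum distance d = smallest w > 0 with A_w > 0 = 2.
Sanity: Σ A_w = 4 = 2^2 = 4 ✓.


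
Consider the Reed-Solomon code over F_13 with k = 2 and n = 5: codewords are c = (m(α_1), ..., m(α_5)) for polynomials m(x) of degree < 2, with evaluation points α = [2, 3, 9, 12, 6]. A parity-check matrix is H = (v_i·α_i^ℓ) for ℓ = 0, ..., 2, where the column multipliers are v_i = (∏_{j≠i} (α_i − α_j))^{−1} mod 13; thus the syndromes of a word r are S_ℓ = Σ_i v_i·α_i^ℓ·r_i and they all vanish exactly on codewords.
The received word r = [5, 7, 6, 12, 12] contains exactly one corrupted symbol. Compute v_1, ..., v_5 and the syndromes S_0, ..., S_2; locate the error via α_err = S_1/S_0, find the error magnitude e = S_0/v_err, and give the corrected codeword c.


S = (8, 9, 2), error at position 5, error magnitude e = 12, c = [5, 7, 6, 12, 0].

Step 1: column multipliers v_i = (∏_{j≠i}(α_i − α_j))^{−1} mod 13.
  i = 1 (α = 2): (2−3)(2−9)(2−12)(2−6) = (−1)·(−7)·(−10)·(−4) = 280 ≡ 7, so v_1 = 7^{−1} = 2 (mod 13).
  i = 2 (α = 3): (3−2)(3−9)(3−12)(3−6) = 1·(−6)·(−9)·(−3) = −162 ≡ 7, so v_2 = 7^{−1} = 2 (mod 13).
  i = 3 (α = 9): (9−2)(9−3)(9−12)(9−6) = 7·6·(−3)·3 = −378 ≡ 12, so v_3 = 12^{−1} = 12 (mod 13).
  i = 4 (α = 12): (12−2)(12−3)(12−9)(12−6) = 10·9·3·6 = 1620 ≡ 8, so v_4 = 8^{−1} = 5 (mod 13).
  i = 5 (α = 6): (6−2)(6−3)(6−9)(6−12) = 4·3·(−3)·(−6) = 216 ≡ 8, so v_5 = 8^{−1} = 5 (mod 13).
  v = [2, 2, 12, 5, 5].
Step 2: syndromes of r = [5, 7, 6, 12, 12] (all sums mod 13).
  S_0 = Σ v_i r_i = 2·5 + 2·7 + 12·6 + 5·12 + 5·12 = 216 ≡ 8.
  S_1 = Σ v_i α_i r_i = 2·2·5 + 2·3·7 + 12·9·6 + 5·12·12 + 5·6·12 = 1790 ≡ 9.
  α_i^2 mod 13 = [4, 9, 3, 1, 10].
  S_2 = Σ v_i α_i^2 r_i = 2·4·5 + 2·9·7 + 12·3·6 + 5·1·12 + 5·10·12 = 1042 ≡ 2.
  S = (8, 9, 2) ≠ 0, so r is not a codeword (an error is present).
Step 3: locate the error. For a single error e at position i, S_ℓ = v_i·e·α_i^ℓ, so α_err = S_1/S_0.
  S_0^{−1} = 8^{−1} = 5 (mod 13), so α_err = 9·5 = 45 ≡ 6 = α_5. Error position i = 5.
  Consistency check: S_2/S_1 = 2·3 = 6 ≡ 6 = α_err ✓ (single-error assumption holds).
Step 4: error magnitude e = S_0/v_5 = S_0·∏_{j≠5}(α_5 − α_j) = 8·8 = 64 ≡ 12 (mod 13).
Step 5: correct position 5: c_5 = r_5 − e = 12 − 12 ≡ 0 (mod 13). Hence c = [5, 7, 6, 12, 0].
  Check: interpolating c through the α_i gives m(x) = 1 + 2·x (degree < 2) with m(α_i) = c_i for every i, so c is indeed a codeword.


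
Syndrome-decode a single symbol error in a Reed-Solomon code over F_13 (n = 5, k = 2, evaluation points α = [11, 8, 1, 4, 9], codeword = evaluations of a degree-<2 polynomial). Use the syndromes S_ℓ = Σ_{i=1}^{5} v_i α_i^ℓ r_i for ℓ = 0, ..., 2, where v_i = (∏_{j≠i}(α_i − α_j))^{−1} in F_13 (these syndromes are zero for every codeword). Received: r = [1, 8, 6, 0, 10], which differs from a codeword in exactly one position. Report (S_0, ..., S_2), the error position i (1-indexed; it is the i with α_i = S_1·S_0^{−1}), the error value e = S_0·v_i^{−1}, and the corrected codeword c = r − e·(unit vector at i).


S = (4, 4, 4), error at position 3, error magnitude e = 12, c = [1, 8, 7, 0, 10].

Step 1: column multipliers v_i = (∏_{j≠i}(α_i − α_j))^{−1} mod 13.
  i = 1 (α = 11): (11−8)(11−1)(11−4)(11−9) = 3·10·7·2 = 420 ≡ 4, so v_1 = 4^{−1} = 10 (mod 13).
  i = 2 (α = 8): (8−11)(8−1)(8−4)(8−9) = (−3)·7·4·(−1) = 84 ≡ 6, so v_2 = 6^{−1} = 11 (mod 13).
  i = 3 (α = 1): (1−11)(1−8)(1−4)(1−9) = (−10)·(−7)·(−3)·(−8) = 1680 ≡ 3, so v_3 = 3^{−1} = 9 (mod 13).
  i = 4 (α = 4): (4−11)(4−8)(4−1)(4−9) = (−7)·(−4)·3·(−5) = −420 ≡ 9, so v_4 = 9^{−1} = 3 (mod 13).
  i = 5 (α = 9): (9−11)(9−8)(9−1)(9−4) = (−2)·1·8·5 = −80 ≡ 11, so v_5 = 11^{−1} = 6 (mod 13).
  v = [10, 11, 9, 3, 6].
Step 2: syndromes of r = [1, 8, 6, 0, 10] (all sums mod 13).
  S_0 = Σ v_i r_i = 10·1 + 11·8 + 9·6 + 3·0 + 6·10 = 212 ≡ 4.
  S_1 = Σ v_i α_i r_i = 10·11·1 + 11·8·8 + 9·1·6 + 3·4·0 + 6·9·10 = 1408 ≡ 4.
  α_i^2 mod 13 = [4, 12, 1, 3, 3].
  S_2 = Σ v_i α_i^2 r_i = 10·4·1 + 11·12·8 + 9·1·6 + 3·3·0 + 6·3·10 = 1330 ≡ 4.
  S = (4, 4, 4) ≠ 0, so r is not a codeword (an error is present).
Step 3: locate the error. For a single error e at position i, S_ℓ = v_i·e·α_i^ℓ, so α_err = S_1/S_0.
  S_0^{−1} = 4^{−1} = 10 (mod 13), so α_err = 4·10 = 40 ≡ 1 = α_3. Error position i = 3.
  Consistency check: S_2/S_1 = 4·10 = 40 ≡ 1 = α_err ✓ (single-error assumption holds).
Step 4: error magnitude e = S_0/v_3 = S_0·∏_{j≠3}(α_3 − α_j) = 4·3 = 12 ≡ 12 (mod 13).
Step 5: correct position 3: c_3 = r_3 − e = 6 − 12 ≡ 7 (mod 13). Hence c = [1, 8, 7, 0, 10].
  Check: interpolating c through the α_i gives m(x) = 5 + 2·x (degree < 2) with m(α_i) = c_i for every i, so c is indeed a codeword.


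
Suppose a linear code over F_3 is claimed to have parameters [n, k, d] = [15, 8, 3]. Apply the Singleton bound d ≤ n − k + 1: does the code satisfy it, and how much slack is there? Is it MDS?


Singleton RHS = n − k + 1 = 8, slack = 5, bound satisfied, not MDS.

Singleton bound: d ≤ n − k + 1.
Here n = 15, k = 8, so n − k + 1 = 8.
Given d = 3, check d ≤ 8: YES.
Slack = (n − k + 1) − d = 5.
The code is NOT MDS (slack = 5 > 0).
Description: the claimed parameters are [15, 8, 3]_3; such a code would be non-MDS.


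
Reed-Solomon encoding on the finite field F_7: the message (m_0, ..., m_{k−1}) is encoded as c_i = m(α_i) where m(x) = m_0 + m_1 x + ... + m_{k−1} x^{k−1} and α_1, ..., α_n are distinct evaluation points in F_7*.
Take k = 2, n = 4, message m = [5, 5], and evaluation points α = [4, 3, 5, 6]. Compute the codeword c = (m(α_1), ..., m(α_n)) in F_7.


c = [4, 6, 2, 0]

Message polynomial: m(x) = 5 + 5·x (mod 7).
For each evaluation point α_i, compute m(α_i) mod 7:
  α_1 = 4: Horner steps 5 → 4, so m(4) = 4.
  α_2 = 3: Horner steps 5 → 6, so m(3) = 6.
  α_3 = 5: Horner steps 5 → 2, so m(5) = 2.
  α_4 = 6: Horner steps 5 → 0, so m(6) = 0.
Codeword c = [4, 6, 2, 0] ∈ F_7^4.


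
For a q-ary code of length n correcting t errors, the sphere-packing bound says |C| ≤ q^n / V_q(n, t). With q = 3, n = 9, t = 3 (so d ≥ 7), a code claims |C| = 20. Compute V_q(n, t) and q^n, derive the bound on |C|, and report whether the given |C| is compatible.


V_q(n, t) = 835, q^n = 19683, Hamming bound = 23, |C| = 20 ≤ bound (satisfied).

Step 1: Compute V_q(n, t) = Σ_{j=0}^3 C(n, j) (q−1)^j.
  j = 0: C(9,0)·(2)^0 = 1·1 = 1.
  j = 1: C(9,1)·(2)^1 = 9·2 = 18.
  j = 2: C(9,2)·(2)^2 = 36·4 = 144.
  j = 3: C(9,3)·(2)^3 = 84·8 = 672.
  V_q(n, t) = 1 + 18 + 144 + 672 = 835.
Step 2: q^n = 3^9 = 19683.
Step 3: Hamming bound ⌊q^n / V_q(n,t)⌋ = ⌊19683/835⌋ = 23.
Step 4: Compare |C| = 20 to 23: satisfied.
The claimed |C| lies below the Hamming bound.


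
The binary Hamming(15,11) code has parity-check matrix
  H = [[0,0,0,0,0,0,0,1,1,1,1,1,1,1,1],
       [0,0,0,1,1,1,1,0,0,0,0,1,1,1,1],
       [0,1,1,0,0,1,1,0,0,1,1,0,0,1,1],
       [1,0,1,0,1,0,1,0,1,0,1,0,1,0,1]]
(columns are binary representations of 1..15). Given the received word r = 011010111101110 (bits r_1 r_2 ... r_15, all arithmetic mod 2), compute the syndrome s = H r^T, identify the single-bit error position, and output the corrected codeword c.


s = (0, 1, 1, 1)^T, error position = 7, corrected codeword c = 011010011101110

Compute s = H r^T mod 2 one row at a time:
  s_1 = 1 + 1 + 1 + 0 + 1 + 1 + 1 + 0 = 6 ≡ 0 (mod 2).
  s_2 = 0 + 1 + 0 + 1 + 1 + 1 + 1 + 0 = 5 ≡ 1 (mod 2).
  s_3 = 1 + 1 + 0 + 1 + 1 + 0 + 1 + 0 = 5 ≡ 1 (mod 2).
  s_4 = 0 + 1 + 1 + 1 + 1 + 0 + 1 + 0 = 5 ≡ 1 (mod 2).
s = (0, 1, 1, 1)^T — this equals column 7 of H (binary 0111), so error is at position 7.
Correct: flip bit 7 of r = 011010111101110 to get c = 011010011101110.


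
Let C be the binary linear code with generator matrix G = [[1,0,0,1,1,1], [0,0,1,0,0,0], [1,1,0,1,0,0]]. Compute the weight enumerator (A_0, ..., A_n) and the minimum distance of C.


Weight distribution: A_0 = 1, A_1 = 1, A_3 = 2, A_4 = 3, A_5 = 1. Minimum distance d = 1.

Enumerate all 2^3 = 8 messages m ∈ F_2^3.
For each, compute codeword c = mG in F_2^6, then tally its weight.
  m = 000 → c = 000000, weight = 0.
  m = 100 → c = 100111, weight = 4.
  m = 010 → c = 001000, weight = 1.
  m = 110 → c = 101111, weight = 5.
  m = 001 → c = 110100, weight = 3.
  m = 101 → c = 010011, weight = 3.
  m = 011 → c = 111100, weight = 4.
  m = 111 → c = 011011, weight = 4.
Tally weights:
  weight 0: 1 codewords.
  weight 1: 1 codewords.
  weight 3: 2 codewords.
  weight 4: 3 codewords.
  weight 5: 1 codewords.
Minimum distance d = smallest w > 0 with A_w > 0 = 1.
Sanity: Σ A_w = 8 = 2^3 = 8 ✓.


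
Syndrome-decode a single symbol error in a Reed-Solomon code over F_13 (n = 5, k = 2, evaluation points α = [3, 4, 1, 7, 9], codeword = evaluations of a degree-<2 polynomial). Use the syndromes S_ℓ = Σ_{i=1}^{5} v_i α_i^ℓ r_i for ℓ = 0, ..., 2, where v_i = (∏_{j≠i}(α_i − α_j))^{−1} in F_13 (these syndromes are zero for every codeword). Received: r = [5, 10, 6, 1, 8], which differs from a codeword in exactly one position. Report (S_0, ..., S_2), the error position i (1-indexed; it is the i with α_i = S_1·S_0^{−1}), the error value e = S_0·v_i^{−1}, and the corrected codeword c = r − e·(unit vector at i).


S = (11, 7, 8), error at position 1, error magnitude e = 5, c = [0, 10, 6, 1, 8].

Step 1: column multipliers v_i = (∏_{j≠i}(α_i − α_j))^{−1} mod 13.
  i = 1 (α = 3): (3−4)(3−1)(3−7)(3−9) = (−1)·2·(−4)·(−6) = −48 ≡ 4, so v_1 = 4^{−1} = 10 (mod 13).
  i = 2 (α = 4): (4−3)(4−1)(4−7)(4−9) = 1·3·(−3)·(−5) = 45 ≡ 6, so v_2 = 6^{−1} = 11 (mod 13).
  i = 3 (α = 1): (1−3)(1−4)(1−7)(1−9) = (−2)·(−3)·(−6)·(−8) = 288 ≡ 2, so v_3 = 2^{−1} = 7 (mod 13).
  i = 4 (α = 7): (7−3)(7−4)(7−1)(7−9) = 4·3·6·(−2) = −144 ≡ 12, so v_4 = 12^{−1} = 12 (mod 13).
  i = 5 (α = 9): (9−3)(9−4)(9−1)(9−7) = 6·5·8·2 = 480 ≡ 12, so v_5 = 12^{−1} = 12 (mod 13).
  v = [10, 11, 7, 12, 12].
Step 2: syndromes of r = [5, 10, 6, 1, 8] (all sums mod 13).
  S_0 = Σ v_i r_i = 10·5 + 11·10 + 7·6 + 12·1 + 12·8 = 310 ≡ 11.
  S_1 = Σ v_i α_i r_i = 10·3·5 + 11·4·10 + 7·1·6 + 12·7·1 + 12·9·8 = 1580 ≡ 7.
  α_i^2 mod 13 = [9, 3, 1, 10, 3].
  S_2 = Σ v_i α_i^2 r_i = 10·9·5 + 11·3·10 + 7·1·6 + 12·10·1 + 12·3·8 = 1230 ≡ 8.
  S = (11, 7, 8) ≠ 0, so r is not a codeword (an error is present).
Step 3: locate the error. For a single error e at position i, S_ℓ = v_i·e·α_i^ℓ, so α_err = S_1/S_0.
  S_0^{−1} = 11^{−1} = 6 (mod 13), so α_err = 7·6 = 42 ≡ 3 = α_1. Error position i = 1.
  Consistency check: S_2/S_1 = 8·2 = 16 ≡ 3 = α_err ✓ (single-error assumption holds).
Step 4: error magnitude e = S_0/v_1 = S_0·∏_{j≠1}(α_1 − α_j) = 11·4 = 44 ≡ 5 (mod 13).
Step 5: correct position 1: c_1 = r_1 − e = 5 − 5 ≡ 0 (mod 13). Hence c = [0, 10, 6, 1, 8].
  Check: interpolating c through the α_i gives m(x) = 9 + 10·x (degree < 2) with m(α_i) = c_i for every i, so c is indeed a codeword.
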